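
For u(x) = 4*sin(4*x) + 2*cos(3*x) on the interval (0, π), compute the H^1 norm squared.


||u||_{H^1(0,π)}^2 = 1280/7 + 156*π

u'(x) = -6*sin(3*x) + 16*cos(4*x).
Expand u² and (u')² and integrate term by term on (0, π), using: for integers n ≥ 1, ∫_0^π sin²(nx) dx = ∫_0^π cos²(nx) dx = π/2; for n ≠ n', ∫_0^π sin(nx)sin(n'x) dx = ∫_0^π cos(nx)cos(n'x) dx = 0; and by product-to-sum, ∫_0^π sin(nx)cos(n'x) dx = ½∫_0^π [sin((n+n')x) + sin((n−n')x)] dx, which is 0 when n+n' is even and 2n/(n²−n'²) when n+n' is odd (it need not vanish on (0, π)).
  u² squared terms: (2)²·∫cos(3x)² dx = 4·π/2 = 2*π;  (4)²·∫sin(4x)² dx = 16·π/2 = 8*π.
  u² cross terms: 2·(2)·(4)·∫cos(3x)·sin(4x) dx = 16·(8/7) = 128/7.
  So ∫_0^π u² dx = 2*π + 8*π + 128/7 = 128/7 + 10*π.
  (u')² squared terms: (-6)²·∫sin(3x)² dx = 36·π/2 = 18*π;  (16)²·∫cos(4x)² dx = 256·π/2 = 128*π.
  (u')² cross terms: 2·(-6)·(16)·∫sin(3x)·cos(4x) dx = -192·(-6/7) = 1152/7.
  So ∫_0^π (u')² dx = 18*π + 128*π + 1152/7 = 1152/7 + 146*π.
||u||_{H^1}^2 = (128/7 + 10*π) + (1152/7 + 146*π) = 1280/7 + 156*π.


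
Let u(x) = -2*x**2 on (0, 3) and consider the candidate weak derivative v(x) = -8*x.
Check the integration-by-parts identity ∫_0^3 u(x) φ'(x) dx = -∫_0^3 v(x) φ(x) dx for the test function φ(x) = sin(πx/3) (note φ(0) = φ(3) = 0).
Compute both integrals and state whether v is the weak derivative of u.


LHS = 36/π, RHS = 72/π. No, v is not the weak derivative of u.

u(x) = -2*x**2, classical derivative u'(x) = -4*x.
φ(x) = sin(πx/3), so φ'(x) = π*cos(π*x/3)/3.
Note φ(0) = φ(3) = 0, so the boundary term u·φ vanishes.
LHS = ∫_0^3 u(x) φ'(x) dx = ∫_0^3 (-2*π*x^2*cos(π*x/3)/3) dx. Term by term:
  ∫_0^3 -2*π*x^2*cos(π*x/3)/3 dx = 36/π.
So LHS = 36/π.
∫_0^3 v(x) φ(x) dx = ∫_0^3 (-8*x*sin(π*x/3)) dx. Term by term:
  ∫_0^3 -8*x*sin(π*x/3) dx = -72/π.
So RHS = -∫_0^3 v(x) φ(x) dx = 72/π.
LHS − RHS = -36/π ≠ 0, so the identity fails.
(For a valid weak derivative the identity must hold for EVERY test function, in particular this one. The failure shows v is NOT the weak derivative of u.)
Correct weak derivative would be u'(x) = -4*x.


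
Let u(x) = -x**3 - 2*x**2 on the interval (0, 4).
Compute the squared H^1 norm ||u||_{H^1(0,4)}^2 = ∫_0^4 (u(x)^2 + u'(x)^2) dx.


||u||_{H^1}^2 = 336384/35

The H^1 norm (squared) on an interval (0, L) is
  ||u||_{H^1}^2 = ∫_0^L u(x)^2 dx + ∫_0^L u'(x)^2 dx.
Compute u'(x) = -3*x**2 - 4*x.
Then u(x)^2 = x**6 + 4*x**5 + 4*x**4 and u'(x)^2 = 9*x**4 + 24*x**3 + 16*x**2.
Integrate each monomial from 0 to 4 using ∫_0^4 c·x^n dx = c·4^(n+1)/(n+1):
  ∫_0^4 u(x)^2 dx = ∫_0^4 (x^6 + 4*x^5 + 4*x^4) dx. Term by term:
    ∫_0^4 x^6 dx = 16384/7;  ∫_0^4 4*x^5 dx = 8192/3;  ∫_0^4 4*x^4 dx = 4096/5.
  Sum: 16384/7 + 8192/3 + 4096/5 = 618496/105.
  ∫_0^4 u'(x)^2 dx = ∫_0^4 (9*x^4 + 24*x^3 + 16*x^2) dx. Term by term:
    ∫_0^4 9*x^4 dx = 9216/5;  ∫_0^4 24*x^3 dx = 1536;  ∫_0^4 16*x^2 dx = 1024/3.
  Sum: 9216/5 + 1536 + 1024/3 = 55808/15.
Adding: ||u||_{H^1}^2 = 618496/105 + 55808/15 = 336384/35.


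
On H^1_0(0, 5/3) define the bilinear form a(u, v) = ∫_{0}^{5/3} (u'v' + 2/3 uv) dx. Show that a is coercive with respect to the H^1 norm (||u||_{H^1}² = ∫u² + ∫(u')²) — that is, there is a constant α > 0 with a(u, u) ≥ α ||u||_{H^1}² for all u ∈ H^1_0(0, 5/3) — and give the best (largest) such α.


α = (50 + 27*π^2)/(3*(25 + 9*π^2))

Coercivity of a(·,·) on H^1_0(0, 5/3) means a(u, u) ≥ α ||u||_{H^1}² for every u ∈ H^1_0.
The interval has length L = 5/3, and Poincaré/coercivity depend only on L. Here a(u, u) = ∫(u')² + (2/3)·∫u².
Here 0 < c = 2/3 < 1. The condition a(u,u) ≥ α||u||_{H^1}² reads (1−α)∫(u')² ≥ (α−c)∫u². Any admissible α is ≤ 1 (rapidly oscillating u have ∫u²/∫(u')² → 0), and α = 1 would force 0 ≥ (1−c)∫u², impossible since c < 1; so 1−α > 0. By the sharp Poincaré inequality on H^1_0 of an interval of length L, ∫(u')² ≥ (π/L)²∫u² with equality for the first sine mode sin(π(x−x₀)/L) (x₀ the left endpoint), so the inequality holds for all u iff (1−α)(π/L)² ≥ α − c, i.e. α ≤ ((π/L)² + c)/((π/L)² + 1) = (1 + c(L/π)²)/(1 + (L/π)²). With (π/L)² = 9*π^2/25 and c = 2/3, the largest admissible constant is α = ((π/L)² + c)/((π/L)² + 1).
Simplifying, α = (50 + 27*π^2)/(3*(25 + 9*π^2)).


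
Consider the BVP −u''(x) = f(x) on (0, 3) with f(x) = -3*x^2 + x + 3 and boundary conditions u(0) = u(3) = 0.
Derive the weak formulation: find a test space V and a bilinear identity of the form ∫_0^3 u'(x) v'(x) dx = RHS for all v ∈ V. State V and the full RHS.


V = H^1_0(0, 3) (so v(0) = v(3) = 0); weak form: ∫_0^3 u'v' dx = ∫_0^3 (-3*x^2 + x + 3) v dx for all v ∈ V.

Multiply both sides by a test function v and integrate from 0 to 3:
  ∫_0^3 −u''(x) v(x) dx = ∫_0^3 f(x) v(x) dx.
Integrate the LHS by parts once:
  ∫_0^3 −u'' v dx = −[u'(x) v(x)]_0^3 + ∫_0^3 u'(x) v'(x) dx.
Thus ∫_0^3 u'(x) v'(x) dx = ∫_0^3 f(x) v(x) dx + [u'(x) v(x)]_0^3.
Choose V so that boundary terms are either known or forced to vanish.
u is Dirichlet: u(0) = u(3) = 0. Let V = H^1_0(0, 3); then v(0) = v(3) = 0, and [u' v]_0^3 = 0.
Weak formulation: find u (satisfying any essential BC) such that ∫_0^3 u'(x) v'(x) dx = ∫_0^3 f v dx for all v ∈ V.
Substituting f(x) = -3*x^2 + x + 3, the right-hand side is ∫_0^3 (-3*x^2 + x + 3) v dx.


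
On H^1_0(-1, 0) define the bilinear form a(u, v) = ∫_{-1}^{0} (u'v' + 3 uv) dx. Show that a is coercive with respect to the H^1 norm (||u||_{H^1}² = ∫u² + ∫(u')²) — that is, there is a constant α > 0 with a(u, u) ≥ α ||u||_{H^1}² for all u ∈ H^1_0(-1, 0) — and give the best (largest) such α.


α = 1

Coercivity of a(·,·) on H^1_0(-1, 0) means a(u, u) ≥ α ||u||_{H^1}² for every u ∈ H^1_0.
The interval has length L = 1, and Poincaré/coercivity depend only on L. Here a(u, u) = ∫(u')² + (3)·∫u².
Here c = 3 ≥ 1, so a(u,u) = ∫(u')² + c∫u² ≥ ∫(u')² + ∫u² = ||u||_{H^1}², i.e. α = 1 works. No larger α is possible: a(u,u) ≥ α||u||_{H^1}² means (1−α)∫(u')² ≥ (α−c)∫u², and for the modes u_n = sin(nπ(x−x₀)/L) (x₀ the left endpoint) one has ∫u_n²/∫(u_n')² = (L/(nπ))² → 0, so a(u_n,u_n)/||u_n||_{H^1}² → 1. Hence the optimal constant is α = 1.
Therefore α = 1.


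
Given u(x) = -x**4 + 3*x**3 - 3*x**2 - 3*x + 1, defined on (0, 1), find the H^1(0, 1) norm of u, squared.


||u||_{H^1}^2 = 23171/1260

The H^1 norm (squared) on an interval (0, L) is
  ||u||_{H^1}^2 = ∫_0^L u(x)^2 dx + ∫_0^L u'(x)^2 dx.
Compute u'(x) = -4*x**3 + 9*x**2 - 6*x - 3.
Then u(x)^2 = x**8 - 6*x**7 + 15*x**6 - 12*x**5 - 11*x**4 + 24*x**3 + 3*x**2 - 6*x + 1 and u'(x)^2 = 16*x**6 - 72*x**5 + 129*x**4 - 84*x**3 - 18*x**2 + 36*x + 9.
Integrate each monomial from 0 to 1 using ∫_0^1 c·x^n dx = c·1^(n+1)/(n+1):
  ∫_0^1 u(x)^2 dx = ∫_0^1 (x^8 - 6*x^7 + 15*x^6 - 12*x^5 - 11*x^4 + 24*x^3 + 3*x^2 - 6*x + 1) dx. Term by term:
    ∫_0^1 x^8 dx = 1/9;  ∫_0^1 -6*x^7 dx = -3/4;  ∫_0^1 15*x^6 dx = 15/7;
    ∫_0^1 -12*x^5 dx = -2;  ∫_0^1 -11*x^4 dx = -11/5;  ∫_0^1 24*x^3 dx = 6;
    ∫_0^1 3*x^2 dx = 1;  ∫_0^1 -6*x dx = -3;  ∫_0^1 1 dx = 1.
  Sum: 1/9 − 3/4 + 15/7 − 2 − 11/5 + 6 + 1 − 3 + 1 = 2903/1260.
  ∫_0^1 u'(x)^2 dx = ∫_0^1 (16*x^6 - 72*x^5 + 129*x^4 - 84*x^3 - 18*x^2 + 36*x + 9) dx. Term by term:
    ∫_0^1 16*x^6 dx = 16/7;  ∫_0^1 -72*x^5 dx = -12;  ∫_0^1 129*x^4 dx = 129/5;
    ∫_0^1 -84*x^3 dx = -21;  ∫_0^1 -18*x^2 dx = -6;  ∫_0^1 36*x dx = 18;
    ∫_0^1 9 dx = 9.
  Sum: 16/7 − 12 + 129/5 − 21 − 6 + 18 + 9 = 563/35.
Adding: ||u||_{H^1}^2 = 2903/1260 + 563/35 = 23171/1260.


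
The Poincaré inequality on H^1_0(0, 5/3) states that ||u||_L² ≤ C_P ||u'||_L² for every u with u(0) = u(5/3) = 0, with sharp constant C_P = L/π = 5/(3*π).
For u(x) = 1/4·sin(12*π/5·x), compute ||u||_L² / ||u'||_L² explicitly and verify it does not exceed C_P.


||u||_L² / ||u'||_L² = 5/(12*π) < C_P = 5/(3*π).

u(x) = 1/4·sin(12*π/5·x), so u'(x) = 3*π*cos(12*π*x/5)/5.
Writing u(x) = A·sin(kπx/L) with A = 1/4 and k = 4, use ∫_0^L sin²(kπx/L) dx = L/2 and ∫_0^L cos²(kπx/L) dx = L/2.
u² = 1/16·sin²(12*π/5·x) and (u')² = 9*π^2/25·cos²(12*π/5·x), and each of sin², cos² integrates to L/2 = 5/6 over (0, 5/3).
∫_0^5/3 u² dx = 5/96, so ||u||_L² = sqrt(30)/24.
∫_0^5/3 (u')² dx = 3*π^2/10, so ||u'||_L² = sqrt(30)*π/10.
Ratio ||u||_L² / ||u'||_L² = 5/(12*π).
Sharp Poincaré constant on H^1_0(0, 5/3) is C_P = L/π = 5/(3*π), achieved by sin(3*π/5·x).
This is the k = 4 harmonic; the ratio L/(kπ) is strictly less than C_P = L/π, consistent with the sharp inequality ||u||_L² ≤ C_P ||u'||_L².


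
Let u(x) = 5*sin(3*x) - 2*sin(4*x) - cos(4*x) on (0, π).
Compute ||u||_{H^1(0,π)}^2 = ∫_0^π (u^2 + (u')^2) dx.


||u||_{H^1(0,π)}^2 = 1020/7 + 335*π/2

u'(x) = 4*sin(4*x) + 15*cos(3*x) - 8*cos(4*x).
Expand u² and (u')² and integrate term by term on (0, π), using: for integers n ≥ 1, ∫_0^π sin²(nx) dx = ∫_0^π cos²(nx) dx = π/2; for n ≠ n', ∫_0^π sin(nx)sin(n'x) dx = ∫_0^π cos(nx)cos(n'x) dx = 0; and by product-to-sum, ∫_0^π sin(nx)cos(n'x) dx = ½∫_0^π [sin((n+n')x) + sin((n−n')x)] dx, which is 0 when n+n' is even and 2n/(n²−n'²) when n+n' is odd (it need not vanish on (0, π)).
  u² squared terms: (-1)²·∫cos(4x)² dx = 1·π/2 = π/2;  (-2)²·∫sin(4x)² dx = 4·π/2 = 2*π;  (5)²·∫sin(3x)² dx = 25·π/2 = 25*π/2.
  u² cross terms: 2·(-1)·(-2)·∫cos(4x)·sin(4x) dx = 4·(0) = 0;  2·(-1)·(5)·∫cos(4x)·sin(3x) dx = -10·(-6/7) = 60/7;  2·(-2)·(5)·∫sin(4x)·sin(3x) dx = -20·(0) = 0.
  So ∫_0^π u² dx = π/2 + 2*π + 25*π/2 + 0 + 60/7 + 0 = 60/7 + 15*π.
  (u')² squared terms: (-8)²·∫cos(4x)² dx = 64·π/2 = 32*π;  (4)²·∫sin(4x)² dx = 16·π/2 = 8*π;  (15)²·∫cos(3x)² dx = 225·π/2 = 225*π/2.
  (u')² cross terms: 2·(-8)·(4)·∫cos(4x)·sin(4x) dx = -64·(0) = 0;  2·(-8)·(15)·∫cos(4x)·cos(3x) dx = -240·(0) = 0;  2·(4)·(15)·∫sin(4x)·cos(3x) dx = 120·(8/7) = 960/7.
  So ∫_0^π (u')² dx = 32*π + 8*π + 225*π/2 + 0 + 0 + 960/7 = 960/7 + 305*π/2.
||u||_{H^1}^2 = (60/7 + 15*π) + (960/7 + 305*π/2) = 1020/7 + 335*π/2.


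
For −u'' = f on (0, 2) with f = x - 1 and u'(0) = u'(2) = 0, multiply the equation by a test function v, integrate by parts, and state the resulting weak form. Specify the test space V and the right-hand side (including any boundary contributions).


V = H^1(0, 2) (no boundary constraint on v; u is determined up to an additive constant); weak form: ∫_0^2 u'v' dx = ∫_0^2 (x - 1) v dx for all v ∈ V.

Multiply both sides by a test function v and integrate from 0 to 2:
  ∫_0^2 −u''(x) v(x) dx = ∫_0^2 f(x) v(x) dx.
Integrate the LHS by parts once:
  ∫_0^2 −u'' v dx = −[u'(x) v(x)]_0^2 + ∫_0^2 u'(x) v'(x) dx.
Thus ∫_0^2 u'(x) v'(x) dx = ∫_0^2 f(x) v(x) dx + [u'(x) v(x)]_0^2.
Choose V so that boundary terms are either known or forced to vanish.
u has homogeneous Neumann: u'(0) = u'(2) = 0. So [u' v]_0^2 = 0·v(2) − 0·v(0) = 0 for any v; take V = H^1(0, 2).
Weak formulation: find u (satisfying any essential BC) such that ∫_0^2 u'(x) v'(x) dx = ∫_0^2 f v dx for all v ∈ V (homogeneous Neumann, so boundary terms vanish).
Substituting f(x) = x - 1, the right-hand side is ∫_0^2 (x - 1) v dx.
Compatibility check (pure Neumann): taking v ≡ 1 ∈ V gives 0 = ∫_0^2 f dx + (0) − (0), i.e. ∫_0^2 f dx must equal u'(0) − u'(2) = 0. Indeed ∫_0^2 (x - 1) dx = 0, so the data are compatible. The solution is then unique only up to an additive constant (fix it e.g. by requiring ∫_0^2 u dx = 0).


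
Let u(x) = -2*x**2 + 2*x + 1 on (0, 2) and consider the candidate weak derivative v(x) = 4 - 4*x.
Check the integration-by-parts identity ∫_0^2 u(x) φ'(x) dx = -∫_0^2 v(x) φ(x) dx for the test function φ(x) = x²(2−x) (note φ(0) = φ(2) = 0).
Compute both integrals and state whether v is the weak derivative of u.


LHS = 56/15, RHS = 16/15. No, v is not the weak derivative of u.

u(x) = -2*x**2 + 2*x + 1, classical derivative u'(x) = 2 - 4*x.
φ(x) = x²(2−x), so φ'(x) = x*(4 - 3*x).
Note φ(0) = φ(2) = 0, so the boundary term u·φ vanishes.
LHS = ∫_0^2 u(x) φ'(x) dx = ∫_0^2 (6*x^4 - 14*x^3 + 5*x^2 + 4*x) dx. Term by term:
  ∫_0^2 6*x^4 dx = 192/5;  ∫_0^2 -14*x^3 dx = -56;  ∫_0^2 5*x^2 dx = 40/3;
  ∫_0^2 4*x dx = 8.
Sum: 192/5 − 56 + 40/3 + 8 = 56/15.
So LHS = 56/15.
∫_0^2 v(x) φ(x) dx = ∫_0^2 (4*x^4 - 12*x^3 + 8*x^2) dx. Term by term:
  ∫_0^2 4*x^4 dx = 128/5;  ∫_0^2 -12*x^3 dx = -48;  ∫_0^2 8*x^2 dx = 64/3.
Sum: 128/5 − 48 + 64/3 = -16/15.
So RHS = -∫_0^2 v(x) φ(x) dx = 16/15.
LHS − RHS = 8/3 ≠ 0, so the identity fails.
(For a valid weak derivative the identity must hold for EVERY test function, in particular this one. The failure shows v is NOT the weak derivative of u.)
Correct weak derivative would be u'(x) = 2 - 4*x.


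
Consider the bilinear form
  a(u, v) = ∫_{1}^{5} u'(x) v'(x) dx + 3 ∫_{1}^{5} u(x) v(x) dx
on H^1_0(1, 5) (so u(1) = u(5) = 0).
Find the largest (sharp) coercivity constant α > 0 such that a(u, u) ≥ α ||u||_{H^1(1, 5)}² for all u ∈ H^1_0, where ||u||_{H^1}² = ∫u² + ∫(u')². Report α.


α = 1

Coercivity of a(·,·) on H^1_0(1, 5) means a(u, u) ≥ α ||u||_{H^1}² for every u ∈ H^1_0.
The interval has length L = 4, and Poincaré/coercivity depend only on L. Here a(u, u) = ∫(u')² + (3)·∫u².
Here c = 3 ≥ 1, so a(u,u) = ∫(u')² + c∫u² ≥ ∫(u')² + ∫u² = ||u||_{H^1}², i.e. α = 1 works. No larger α is possible: a(u,u) ≥ α||u||_{H^1}² means (1−α)∫(u')² ≥ (α−c)∫u², and for the modes u_n = sin(nπ(x−x₀)/L) (x₀ the left endpoint) one has ∫u_n²/∫(u_n')² = (L/(nπ))² → 0, so a(u_n,u_n)/||u_n||_{H^1}² → 1. Hence the optimal constant is α = 1.
Therefore α = 1.


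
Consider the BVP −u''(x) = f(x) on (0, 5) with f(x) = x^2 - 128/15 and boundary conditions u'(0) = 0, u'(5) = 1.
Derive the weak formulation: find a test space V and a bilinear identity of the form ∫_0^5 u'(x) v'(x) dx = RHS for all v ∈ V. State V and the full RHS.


V = H^1(0, 5) (v unrestricted at boundary; u is determined up to an additive constant); weak form: ∫_0^5 u'v' dx = ∫_0^5 (x^2 - 128/15) v dx + v(5) for all v ∈ V.

Multiply both sides by a test function v and integrate from 0 to 5:
  ∫_0^5 −u''(x) v(x) dx = ∫_0^5 f(x) v(x) dx.
Integrate the LHS by parts once:
  ∫_0^5 −u'' v dx = −[u'(x) v(x)]_0^5 + ∫_0^5 u'(x) v'(x) dx.
Thus ∫_0^5 u'(x) v'(x) dx = ∫_0^5 f(x) v(x) dx + [u'(x) v(x)]_0^5.
Choose V so that boundary terms are either known or forced to vanish.
u has inhomogeneous Neumann u'(0) = 0, u'(5) = 1. [u' v]_0^5 = (1)·v(5) − (0)·v(0) = v(5). Take V = H^1(0, 5); boundary term becomes part of RHS.
Weak formulation: find u (satisfying any essential BC) such that ∫_0^5 u'(x) v'(x) dx = ∫_0^5 f v dx + v(5) for all v ∈ V (Neumann data are natural BCs: they enter the RHS as boundary terms).
Substituting f(x) = x^2 - 128/15, the right-hand side is ∫_0^5 (x^2 - 128/15) v dx + v(5).
Compatibility check (pure Neumann): taking v ≡ 1 ∈ V gives 0 = ∫_0^5 f dx + (1) − (0), i.e. ∫_0^5 f dx must equal u'(0) − u'(5) = -1. Indeed ∫_0^5 (x^2 - 128/15) dx = -1, so the data are compatible. The solution is then unique only up to an additive constant (fix it e.g. by requiring ∫_0^5 u dx = 0).


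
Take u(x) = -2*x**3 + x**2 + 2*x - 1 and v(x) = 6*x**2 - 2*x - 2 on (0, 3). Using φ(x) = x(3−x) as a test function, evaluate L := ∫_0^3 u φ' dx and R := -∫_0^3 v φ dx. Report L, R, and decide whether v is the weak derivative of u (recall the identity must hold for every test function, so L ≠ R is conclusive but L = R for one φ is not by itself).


LHS = 252/5, RHS = -252/5. No, v is not the weak derivative of u.

u(x) = -2*x**3 + x**2 + 2*x - 1, classical derivative u'(x) = -6*x**2 + 2*x + 2.
φ(x) = x(3−x), so φ'(x) = 3 - 2*x.
Note φ(0) = φ(3) = 0, so the boundary term u·φ vanishes.
LHS = ∫_0^3 u(x) φ'(x) dx = ∫_0^3 (4*x^4 - 8*x^3 - x^2 + 8*x - 3) dx. Term by term:
  ∫_0^3 4*x^4 dx = 972/5;  ∫_0^3 -8*x^3 dx = -162;  ∫_0^3 -x^2 dx = -9;
  ∫_0^3 8*x dx = 36;  ∫_0^3 -3 dx = -9.
Sum: 972/5 − 162 − 9 + 36 − 9 = 252/5.
So LHS = 252/5.
∫_0^3 v(x) φ(x) dx = ∫_0^3 (-6*x^4 + 20*x^3 - 4*x^2 - 6*x) dx. Term by term:
  ∫_0^3 -6*x^4 dx = -1458/5;  ∫_0^3 20*x^3 dx = 405;  ∫_0^3 -4*x^2 dx = -36;
  ∫_0^3 -6*x dx = -27.
Sum: -1458/5 + 405 − 36 − 27 = 252/5.
So RHS = -∫_0^3 v(x) φ(x) dx = -252/5.
LHS − RHS = 504/5 ≠ 0, so the identity fails.
(For a valid weak derivative the identity must hold for EVERY test function, in particular this one. The failure shows v is NOT the weak derivative of u.)
Correct weak derivative would be u'(x) = -6*x**2 + 2*x + 2.


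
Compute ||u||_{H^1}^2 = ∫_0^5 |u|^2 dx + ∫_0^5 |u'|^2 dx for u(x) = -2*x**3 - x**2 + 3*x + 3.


||u||_{H^1}^2 = 2964305/42

The H^1 norm (squared) on an interval (0, L) is
  ||u||_{H^1}^2 = ∫_0^L u(x)^2 dx + ∫_0^L u'(x)^2 dx.
Compute u'(x) = -6*x**2 - 2*x + 3.
Then u(x)^2 = 4*x**6 + 4*x**5 - 11*x**4 - 18*x**3 + 3*x**2 + 18*x + 9 and u'(x)^2 = 36*x**4 + 24*x**3 - 32*x**2 - 12*x + 9.
Integrate each monomial from 0 to 5 using ∫_0^5 c·x^n dx = c·5^(n+1)/(n+1):
  ∫_0^5 u(x)^2 dx = ∫_0^5 (4*x^6 + 4*x^5 - 11*x^4 - 18*x^3 + 3*x^2 + 18*x + 9) dx. Term by term:
    ∫_0^5 4*x^6 dx = 312500/7;  ∫_0^5 4*x^5 dx = 31250/3;  ∫_0^5 -11*x^4 dx = -6875;
    ∫_0^5 -18*x^3 dx = -5625/2;  ∫_0^5 3*x^2 dx = 125;  ∫_0^5 18*x dx = 225;
    ∫_0^5 9 dx = 45.
  Sum: 312500/7 + 31250/3 − 6875 − 5625/2 + 125 + 225 + 45 = 1922215/42.
  ∫_0^5 u'(x)^2 dx = ∫_0^5 (36*x^4 + 24*x^3 - 32*x^2 - 12*x + 9) dx. Term by term:
    ∫_0^5 36*x^4 dx = 22500;  ∫_0^5 24*x^3 dx = 3750;  ∫_0^5 -32*x^2 dx = -4000/3;
    ∫_0^5 -12*x dx = -150;  ∫_0^5 9 dx = 45.
  Sum: 22500 + 3750 − 4000/3 − 150 + 45 = 74435/3.
Adding: ||u||_{H^1}^2 = 1922215/42 + 74435/3 = 2964305/42.


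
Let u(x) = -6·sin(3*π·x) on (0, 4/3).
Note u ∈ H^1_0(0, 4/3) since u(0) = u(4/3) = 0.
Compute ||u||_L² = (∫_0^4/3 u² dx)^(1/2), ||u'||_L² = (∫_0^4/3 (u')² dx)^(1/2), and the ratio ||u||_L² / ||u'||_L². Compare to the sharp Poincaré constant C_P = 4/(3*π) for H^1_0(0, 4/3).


||u||_L² / ||u'||_L² = 1/(3*π) < C_P = 4/(3*π).

u(x) = -6·sin(3*π·x), so u'(x) = -18*π*cos(3*π*x).
Writing u(x) = A·sin(kπx/L) with A = -6 and k = 4, use ∫_0^L sin²(kπx/L) dx = L/2 and ∫_0^L cos²(kπx/L) dx = L/2.
u² = 36·sin²(3*π·x) and (u')² = 324*π^2·cos²(3*π·x), and each of sin², cos² integrates to L/2 = 2/3 over (0, 4/3).
∫_0^4/3 u² dx = 24, so ||u||_L² = 2*sqrt(6).
∫_0^4/3 (u')² dx = 216*π^2, so ||u'||_L² = 6*sqrt(6)*π.
Ratio ||u||_L² / ||u'||_L² = 1/(3*π).
Sharp Poincaré constant on H^1_0(0, 4/3) is C_P = L/π = 4/(3*π), achieved by sin(3*π/4·x).
This is the k = 4 harmonic; the ratio L/(kπ) is strictly less than C_P = L/π, consistent with the sharp inequality ||u||_L² ≤ C_P ||u'||_L².


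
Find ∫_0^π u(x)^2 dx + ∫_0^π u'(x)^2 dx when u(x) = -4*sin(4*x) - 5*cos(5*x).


||u||_{H^1(0,π)}^2 = -8320/9 + 461*π

u'(x) = 25*sin(5*x) - 16*cos(4*x).
Expand u² and (u')² and integrate term by term on (0, π), using: for integers n ≥ 1, ∫_0^π sin²(nx) dx = ∫_0^π cos²(nx) dx = π/2; for n ≠ n', ∫_0^π sin(nx)sin(n'x) dx = ∫_0^π cos(nx)cos(n'x) dx = 0; and by product-to-sum, ∫_0^π sin(nx)cos(n'x) dx = ½∫_0^π [sin((n+n')x) + sin((n−n')x)] dx, which is 0 when n+n' is even and 2n/(n²−n'²) when n+n' is odd (it need not vanish on (0, π)).
  u² squared terms: (-5)²·∫cos(5x)² dx = 25·π/2 = 25*π/2;  (-4)²·∫sin(4x)² dx = 16·π/2 = 8*π.
  u² cross terms: 2·(-5)·(-4)·∫cos(5x)·sin(4x) dx = 40·(-8/9) = -320/9.
  So ∫_0^π u² dx = 25*π/2 + 8*π − 320/9 = -320/9 + 41*π/2.
  (u')² squared terms: (-16)²·∫cos(4x)² dx = 256·π/2 = 128*π;  (25)²·∫sin(5x)² dx = 625·π/2 = 625*π/2.
  (u')² cross terms: 2·(-16)·(25)·∫cos(4x)·sin(5x) dx = -800·(10/9) = -8000/9.
  So ∫_0^π (u')² dx = 128*π + 625*π/2 − 8000/9 = -8000/9 + 881*π/2.
||u||_{H^1}^2 = (-320/9 + 41*π/2) + (-8000/9 + 881*π/2) = -8320/9 + 461*π.


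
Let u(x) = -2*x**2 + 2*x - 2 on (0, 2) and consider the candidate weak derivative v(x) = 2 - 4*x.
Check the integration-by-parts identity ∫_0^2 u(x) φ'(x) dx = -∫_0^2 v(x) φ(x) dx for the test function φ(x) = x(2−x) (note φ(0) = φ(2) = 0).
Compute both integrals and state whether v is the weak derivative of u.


LHS = 8/3, RHS = 8/3. Yes, v = u' weakly.

u(x) = -2*x**2 + 2*x - 2, classical derivative u'(x) = 2 - 4*x.
φ(x) = x(2−x), so φ'(x) = 2 - 2*x.
Note φ(0) = φ(2) = 0, so the boundary term u·φ vanishes.
LHS = ∫_0^2 u(x) φ'(x) dx = ∫_0^2 (4*x^3 - 8*x^2 + 8*x - 4) dx. Term by term:
  ∫_0^2 4*x^3 dx = 16;  ∫_0^2 -8*x^2 dx = -64/3;  ∫_0^2 8*x dx = 16;
  ∫_0^2 -4 dx = -8.
Sum: 16 − 64/3 + 16 − 8 = 8/3.
So LHS = 8/3.
∫_0^2 v(x) φ(x) dx = ∫_0^2 (4*x^3 - 10*x^2 + 4*x) dx. Term by term:
  ∫_0^2 4*x^3 dx = 16;  ∫_0^2 -10*x^2 dx = -80/3;  ∫_0^2 4*x dx = 8.
Sum: 16 − 80/3 + 8 = -8/3.
So RHS = -∫_0^2 v(x) φ(x) dx = 8/3.
LHS = RHS, so the identity holds for this test φ.
Moreover u is smooth here and v(x) = u'(x) = 2 - 4*x pointwise, so the identity holds for every test function. Hence v is the weak derivative of u.


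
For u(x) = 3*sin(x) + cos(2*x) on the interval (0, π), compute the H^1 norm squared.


||u||_{H^1(0,π)}^2 = -20 + 23*π/2

u'(x) = -2*sin(2*x) + 3*cos(x).
Expand u² and (u')² and integrate term by term on (0, π), using: for integers n ≥ 1, ∫_0^π sin²(nx) dx = ∫_0^π cos²(nx) dx = π/2; for n ≠ n', ∫_0^π sin(nx)sin(n'x) dx = ∫_0^π cos(nx)cos(n'x) dx = 0; and by product-to-sum, ∫_0^π sin(nx)cos(n'x) dx = ½∫_0^π [sin((n+n')x) + sin((n−n')x)] dx, which is 0 when n+n' is even and 2n/(n²−n'²) when n+n' is odd (it need not vanish on (0, π)).
  u² squared terms: (3)²·∫sin(x)² dx = 9·π/2 = 9*π/2;  (1)²·∫cos(2x)² dx = 1·π/2 = π/2.
  u² cross terms: 2·(3)·(1)·∫sin(x)·cos(2x) dx = 6·(-2/3) = -4.
  So ∫_0^π u² dx = 9*π/2 + π/2 − 4 = -4 + 5*π.
  (u')² squared terms: (-2)²·∫sin(2x)² dx = 4·π/2 = 2*π;  (3)²·∫cos(x)² dx = 9·π/2 = 9*π/2.
  (u')² cross terms: 2·(-2)·(3)·∫sin(2x)·cos(x) dx = -12·(4/3) = -16.
  So ∫_0^π (u')² dx = 2*π + 9*π/2 − 16 = -16 + 13*π/2.
||u||_{H^1}^2 = (-4 + 5*π) + (-16 + 13*π/2) = -20 + 23*π/2.


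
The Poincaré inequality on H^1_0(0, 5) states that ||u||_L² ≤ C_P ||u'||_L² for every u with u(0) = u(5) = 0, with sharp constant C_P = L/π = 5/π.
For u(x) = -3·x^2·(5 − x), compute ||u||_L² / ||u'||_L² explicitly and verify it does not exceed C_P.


||u||_L² / ||u'||_L² = 5*sqrt(14)/14 < C_P = 5/π.

u(x) = -3·x^2·(5 − x), so u'(x) = 3*x*(3*x - 10).
u(x) = -3·x^2·(5 − x) vanishes at x = 0 and x = 5, so u ∈ H^1_0(0, 5). Differentiate via the product rule and integrate the resulting polynomials term by term.
  ∫_0^5 u² dx = ∫_0^5 (9*x^6 - 90*x^5 + 225*x^4) dx. Term by term:
    ∫_0^5 9*x^6 dx = 703125/7;  ∫_0^5 -90*x^5 dx = -234375;  ∫_0^5 225*x^4 dx = 140625.
  Sum: 703125/7 − 234375 + 140625 = 46875/7.
  ∫_0^5 (u')² dx = ∫_0^5 (81*x^4 - 540*x^3 + 900*x^2) dx. Term by term:
    ∫_0^5 81*x^4 dx = 50625;  ∫_0^5 -540*x^3 dx = -84375;  ∫_0^5 900*x^2 dx = 37500.
  Sum: 50625 − 84375 + 37500 = 3750.
∫_0^5 u² dx = 46875/7, so ||u||_L² = 125*sqrt(21)/7.
∫_0^5 (u')² dx = 3750, so ||u'||_L² = 25*sqrt(6).
Ratio ||u||_L² / ||u'||_L² = 5*sqrt(14)/14.
Sharp Poincaré constant on H^1_0(0, 5) is C_P = L/π = 5/π, achieved by sin(π/5·x).
A polynomial bump cannot attain the sharp Poincaré constant (only the first sine eigenfunction does), so the ratio is strictly less than C_P, consistent with ||u||_L² ≤ C_P ||u'||_L².


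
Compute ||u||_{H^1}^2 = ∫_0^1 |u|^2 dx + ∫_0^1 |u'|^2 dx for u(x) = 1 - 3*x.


||u||_{H^1}^2 = 10

The H^1 norm (squared) on an interval (0, L) is
  ||u||_{H^1}^2 = ∫_0^L u(x)^2 dx + ∫_0^L u'(x)^2 dx.
Compute u'(x) = -3.
Then u(x)^2 = 9*x**2 - 6*x + 1 and u'(x)^2 = 9.
Integrate each monomial from 0 to 1 using ∫_0^1 c·x^n dx = c·1^(n+1)/(n+1):
  ∫_0^1 u(x)^2 dx = ∫_0^1 (9*x^2 - 6*x + 1) dx. Term by term:
    ∫_0^1 9*x^2 dx = 3;  ∫_0^1 -6*x dx = -3;  ∫_0^1 1 dx = 1.
  Sum: 3 − 3 + 1 = 1.
  ∫_0^1 u'(x)^2 dx = ∫_0^1 (9) dx. Term by term:
    ∫_0^1 9 dx = 9.
Adding: ||u||_{H^1}^2 = 1 + 9 = 10.


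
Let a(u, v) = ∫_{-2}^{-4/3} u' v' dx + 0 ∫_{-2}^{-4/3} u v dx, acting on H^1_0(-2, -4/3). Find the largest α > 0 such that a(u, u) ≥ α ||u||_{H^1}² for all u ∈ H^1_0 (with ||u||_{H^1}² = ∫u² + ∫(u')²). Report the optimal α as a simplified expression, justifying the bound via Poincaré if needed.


α = 9*π^2/(4 + 9*π^2)

Coercivity of a(·,·) on H^1_0(-2, -4/3) means a(u, u) ≥ α ||u||_{H^1}² for every u ∈ H^1_0.
The interval has length L = 2/3, and Poincaré/coercivity depend only on L. Here a(u, u) = ∫(u')² + (0)·∫u².
Here c = 0, so a(u,u) = ∫(u')² alone. The condition a(u,u) ≥ α||u||_{H^1}² reads (1−α)∫(u')² ≥ (α−c)∫u². Any admissible α is ≤ 1 (rapidly oscillating u have ∫u²/∫(u')² → 0), and α = 1 would force 0 ≥ (1−c)∫u², impossible since c < 1; so 1−α > 0. By the sharp Poincaré inequality on H^1_0 of an interval of length L, ∫(u')² ≥ (π/L)²∫u² with equality for the first sine mode sin(π(x−x₀)/L) (x₀ the left endpoint), so the inequality holds for all u iff (1−α)(π/L)² ≥ α − c, i.e. α ≤ ((π/L)² + c)/((π/L)² + 1) = (1 + c(L/π)²)/(1 + (L/π)²). (Direct route, valid since c ≤ 0: Poincaré gives c∫u² ≥ c(L/π)²∫(u')², so a(u,u) ≥ (1 + c(L/π)²)∫(u')², while ||u||_{H^1}² ≤ (1 + (L/π)²)∫(u')²; dividing yields the same α.) With (π/L)² = 9*π^2/4 and c = 0, the largest admissible constant is α = ((π/L)² + c)/((π/L)² + 1).
Simplifying, α = 9*π^2/(4 + 9*π^2).


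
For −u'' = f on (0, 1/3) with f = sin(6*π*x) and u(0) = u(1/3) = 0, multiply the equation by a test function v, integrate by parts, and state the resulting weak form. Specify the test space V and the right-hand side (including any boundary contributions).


V = H^1_0(0, 1/3) (so v(0) = v(1/3) = 0); weak form: ∫_0^1/3 u'v' dx = ∫_0^1/3 (sin(6*π*x)) v dx for all v ∈ V.

Multiply both sides by a test function v and integrate from 0 to 1/3:
  ∫_0^1/3 −u''(x) v(x) dx = ∫_0^1/3 f(x) v(x) dx.
Integrate the LHS by parts once:
  ∫_0^1/3 −u'' v dx = −[u'(x) v(x)]_0^1/3 + ∫_0^1/3 u'(x) v'(x) dx.
Thus ∫_0^1/3 u'(x) v'(x) dx = ∫_0^1/3 f(x) v(x) dx + [u'(x) v(x)]_0^1/3.
Choose V so that boundary terms are either known or forced to vanish.
u is Dirichlet: u(0) = u(1/3) = 0. Let V = H^1_0(0, 1/3); then v(0) = v(1/3) = 0, and [u' v]_0^1/3 = 0.
Weak formulation: find u (satisfying any essential BC) such that ∫_0^1/3 u'(x) v'(x) dx = ∫_0^1/3 f v dx for all v ∈ V.
Substituting f(x) = sin(6*π*x), the right-hand side is ∫_0^1/3 (sin(6*π*x)) v dx.


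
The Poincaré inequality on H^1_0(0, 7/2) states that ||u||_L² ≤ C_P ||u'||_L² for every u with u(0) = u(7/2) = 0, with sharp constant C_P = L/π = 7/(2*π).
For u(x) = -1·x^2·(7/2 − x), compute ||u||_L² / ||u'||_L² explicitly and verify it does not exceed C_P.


||u||_L² / ||u'||_L² = sqrt(14)/4 < C_P = 7/(2*π).

u(x) = -1·x^2·(7/2 − x), so u'(x) = x*(3*x - 7).
u(x) = -1·x^2·(7/2 − x) vanishes at x = 0 and x = 7/2, so u ∈ H^1_0(0, 7/2). Differentiate via the product rule and integrate the resulting polynomials term by term.
  ∫_0^7/2 u² dx = ∫_0^7/2 (x^6 - 7*x^5 + 49*x^4/4) dx. Term by term:
    ∫_0^7/2 x^6 dx = 117649/128;  ∫_0^7/2 -7*x^5 dx = -823543/384;  ∫_0^7/2 49*x^4/4 dx = 823543/640.
  Sum: 117649/128 − 823543/384 + 823543/640 = 117649/1920.
  ∫_0^7/2 (u')² dx = ∫_0^7/2 (9*x^4 - 42*x^3 + 49*x^2) dx. Term by term:
    ∫_0^7/2 9*x^4 dx = 151263/160;  ∫_0^7/2 -42*x^3 dx = -50421/32;  ∫_0^7/2 49*x^2 dx = 16807/24.
  Sum: 151263/160 − 50421/32 + 16807/24 = 16807/240.
∫_0^7/2 u² dx = 117649/1920, so ||u||_L² = 343*sqrt(30)/240.
∫_0^7/2 (u')² dx = 16807/240, so ||u'||_L² = 49*sqrt(105)/60.
Ratio ||u||_L² / ||u'||_L² = sqrt(14)/4.
Sharp Poincaré constant on H^1_0(0, 7/2) is C_P = L/π = 7/(2*π), achieved by sin(2*π/7·x).
A polynomial bump cannot attain the sharp Poincaré constant (only the first sine eigenfunction does), so the ratio is strictly less than C_P, consistent with ||u||_L² ≤ C_P ||u'||_L².


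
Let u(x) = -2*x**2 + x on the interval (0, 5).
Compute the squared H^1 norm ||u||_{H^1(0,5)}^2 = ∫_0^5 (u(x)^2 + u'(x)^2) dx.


||u||_{H^1}^2 = 7465/3

The H^1 norm (squared) on an interval (0, L) is
  ||u||_{H^1}^2 = ∫_0^L u(x)^2 dx + ∫_0^L u'(x)^2 dx.
Compute u'(x) = 1 - 4*x.
Then u(x)^2 = 4*x**4 - 4*x**3 + x**2 and u'(x)^2 = 16*x**2 - 8*x + 1.
Integrate each monomial from 0 to 5 using ∫_0^5 c·x^n dx = c·5^(n+1)/(n+1):
  ∫_0^5 u(x)^2 dx = ∫_0^5 (4*x^4 - 4*x^3 + x^2) dx. Term by term:
    ∫_0^5 4*x^4 dx = 2500;  ∫_0^5 -4*x^3 dx = -625;  ∫_0^5 x^2 dx = 125/3.
  Sum: 2500 − 625 + 125/3 = 5750/3.
  ∫_0^5 u'(x)^2 dx = ∫_0^5 (16*x^2 - 8*x + 1) dx. Term by term:
    ∫_0^5 16*x^2 dx = 2000/3;  ∫_0^5 -8*x dx = -100;  ∫_0^5 1 dx = 5.
  Sum: 2000/3 − 100 + 5 = 1715/3.
Adding: ||u||_{H^1}^2 = 5750/3 + 1715/3 = 7465/3.


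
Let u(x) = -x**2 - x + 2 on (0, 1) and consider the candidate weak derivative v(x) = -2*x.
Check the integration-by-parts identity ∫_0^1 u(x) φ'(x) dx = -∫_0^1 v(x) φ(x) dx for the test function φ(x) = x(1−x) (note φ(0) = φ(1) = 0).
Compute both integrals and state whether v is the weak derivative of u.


LHS = 1/3, RHS = 1/6. No, v is not the weak derivative of u.

u(x) = -x**2 - x + 2, classical derivative u'(x) = -2*x - 1.
φ(x) = x(1−x), so φ'(x) = 1 - 2*x.
Note φ(0) = φ(1) = 0, so the boundary term u·φ vanishes.
LHS = ∫_0^1 u(x) φ'(x) dx = ∫_0^1 (2*x^3 + x^2 - 5*x + 2) dx. Term by term:
  ∫_0^1 2*x^3 dx = 1/2;  ∫_0^1 x^2 dx = 1/3;  ∫_0^1 -5*x dx = -5/2;
  ∫_0^1 2 dx = 2.
Sum: 1/2 + 1/3 − 5/2 + 2 = 1/3.
So LHS = 1/3.
∫_0^1 v(x) φ(x) dx = ∫_0^1 (2*x^3 - 2*x^2) dx. Term by term:
  ∫_0^1 2*x^3 dx = 1/2;  ∫_0^1 -2*x^2 dx = -2/3.
Sum: 1/2 − 2/3 = -1/6.
So RHS = -∫_0^1 v(x) φ(x) dx = 1/6.
LHS − RHS = 1/6 ≠ 0, so the identity fails.
(For a valid weak derivative the identity must hold for EVERY test function, in particular this one. The failure shows v is NOT the weak derivative of u.)
Correct weak derivative would be u'(x) = -2*x - 1.


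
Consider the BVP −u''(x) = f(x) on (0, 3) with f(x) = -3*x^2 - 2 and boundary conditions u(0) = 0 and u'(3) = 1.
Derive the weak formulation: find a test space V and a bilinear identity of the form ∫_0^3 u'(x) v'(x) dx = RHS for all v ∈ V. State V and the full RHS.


V = {v ∈ H^1(0, 3) : v(0) = 0} (test functions vanish at x = 0 where u is specified); weak form: ∫_0^3 u'v' dx = ∫_0^3 (-3*x^2 - 2) v dx + v(3) for all v ∈ V.

Multiply both sides by a test function v and integrate from 0 to 3:
  ∫_0^3 −u''(x) v(x) dx = ∫_0^3 f(x) v(x) dx.
Integrate the LHS by parts once:
  ∫_0^3 −u'' v dx = −[u'(x) v(x)]_0^3 + ∫_0^3 u'(x) v'(x) dx.
Thus ∫_0^3 u'(x) v'(x) dx = ∫_0^3 f(x) v(x) dx + [u'(x) v(x)]_0^3.
Choose V so that boundary terms are either known or forced to vanish.
Mixed BC: u(0) = 0 (Dirichlet) and u'(3) = 1 (Neumann). Define V = {v ∈ H^1(0, 3) : v(0) = 0}. Then [u' v]_0^3 = u'(3)·v(3) − u'(0)·0 = v(3).
Weak formulation: find u (satisfying any essential BC) such that ∫_0^3 u'(x) v'(x) dx = ∫_0^3 f v dx + v(3) for all v ∈ V (Dirichlet at 0 absorbed into V; Neumann datum at x = 3 contributes the boundary term).
Substituting f(x) = -3*x^2 - 2, the right-hand side is ∫_0^3 (-3*x^2 - 2) v dx + v(3).


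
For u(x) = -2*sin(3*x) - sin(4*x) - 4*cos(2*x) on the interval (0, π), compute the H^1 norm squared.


||u||_{H^1(0,π)}^2 = 96 + 137*π/2

u'(x) = 8*sin(2*x) - 6*cos(3*x) - 4*cos(4*x).
Expand u² and (u')² and integrate term by term on (0, π), using: for integers n ≥ 1, ∫_0^π sin²(nx) dx = ∫_0^π cos²(nx) dx = π/2; for n ≠ n', ∫_0^π sin(nx)sin(n'x) dx = ∫_0^π cos(nx)cos(n'x) dx = 0; and by product-to-sum, ∫_0^π sin(nx)cos(n'x) dx = ½∫_0^π [sin((n+n')x) + sin((n−n')x)] dx, which is 0 when n+n' is even and 2n/(n²−n'²) when n+n' is odd (it need not vanish on (0, π)).
  u² squared terms: (-1)²·∫sin(4x)² dx = 1·π/2 = π/2;  (-4)²·∫cos(2x)² dx = 16·π/2 = 8*π;  (-2)²·∫sin(3x)² dx = 4·π/2 = 2*π.
  u² cross terms: 2·(-1)·(-4)·∫sin(4x)·cos(2x) dx = 8·(0) = 0;  2·(-1)·(-2)·∫sin(4x)·sin(3x) dx = 4·(0) = 0;  2·(-4)·(-2)·∫cos(2x)·sin(3x) dx = 16·(6/5) = 96/5.
  So ∫_0^π u² dx = π/2 + 8*π + 2*π + 0 + 0 + 96/5 = 96/5 + 21*π/2.
  (u')² squared terms: (-6)²·∫cos(3x)² dx = 36·π/2 = 18*π;  (-4)²·∫cos(4x)² dx = 16·π/2 = 8*π;  (8)²·∫sin(2x)² dx = 64·π/2 = 32*π.
  (u')² cross terms: 2·(-6)·(-4)·∫cos(3x)·cos(4x) dx = 48·(0) = 0;  2·(-6)·(8)·∫cos(3x)·sin(2x) dx = -96·(-4/5) = 384/5;  2·(-4)·(8)·∫cos(4x)·sin(2x) dx = -64·(0) = 0.
  So ∫_0^π (u')² dx = 18*π + 8*π + 32*π + 0 + 384/5 + 0 = 384/5 + 58*π.
||u||_{H^1}^2 = (96/5 + 21*π/2) + (384/5 + 58*π) = 96 + 137*π/2.


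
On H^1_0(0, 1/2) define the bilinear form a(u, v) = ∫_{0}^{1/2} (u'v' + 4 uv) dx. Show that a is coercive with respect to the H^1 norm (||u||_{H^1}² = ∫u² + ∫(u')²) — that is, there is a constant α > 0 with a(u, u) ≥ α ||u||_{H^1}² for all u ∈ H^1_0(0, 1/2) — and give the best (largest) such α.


α = 1

Coercivity of a(·,·) on H^1_0(0, 1/2) means a(u, u) ≥ α ||u||_{H^1}² for every u ∈ H^1_0.
The interval has length L = 1/2, and Poincaré/coercivity depend only on L. Here a(u, u) = ∫(u')² + (4)·∫u².
Here c = 4 ≥ 1, so a(u,u) = ∫(u')² + c∫u² ≥ ∫(u')² + ∫u² = ||u||_{H^1}², i.e. α = 1 works. No larger α is possible: a(u,u) ≥ α||u||_{H^1}² means (1−α)∫(u')² ≥ (α−c)∫u², and for the modes u_n = sin(nπ(x−x₀)/L) (x₀ the left endpoint) one has ∫u_n²/∫(u_n')² = (L/(nπ))² → 0, so a(u_n,u_n)/||u_n||_{H^1}² → 1. Hence the optimal constant is α = 1.
Therefore α = 1.


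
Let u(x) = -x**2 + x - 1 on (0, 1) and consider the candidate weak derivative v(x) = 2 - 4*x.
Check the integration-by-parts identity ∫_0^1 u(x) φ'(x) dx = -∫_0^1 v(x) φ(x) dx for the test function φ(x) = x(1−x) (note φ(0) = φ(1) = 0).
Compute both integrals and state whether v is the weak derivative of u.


LHS = 0, RHS = 0. No, v is not the weak derivative of u.

u(x) = -x**2 + x - 1, classical derivative u'(x) = 1 - 2*x.
φ(x) = x(1−x), so φ'(x) = 1 - 2*x.
Note φ(0) = φ(1) = 0, so the boundary term u·φ vanishes.
LHS = ∫_0^1 u(x) φ'(x) dx = ∫_0^1 (2*x^3 - 3*x^2 + 3*x - 1) dx. Term by term:
  ∫_0^1 2*x^3 dx = 1/2;  ∫_0^1 -3*x^2 dx = -1;  ∫_0^1 3*x dx = 3/2;
  ∫_0^1 -1 dx = -1.
Sum: 1/2 − 1 + 3/2 − 1 = 0.
So LHS = 0.
∫_0^1 v(x) φ(x) dx = ∫_0^1 (4*x^3 - 6*x^2 + 2*x) dx. Term by term:
  ∫_0^1 4*x^3 dx = 1;  ∫_0^1 -6*x^2 dx = -2;  ∫_0^1 2*x dx = 1.
Sum: 1 − 2 + 1 = 0.
So RHS = -∫_0^1 v(x) φ(x) dx = 0.
LHS = RHS, so the identity holds for this particular φ. But this is necessary, not sufficient: a weak derivative must satisfy the identity for EVERY test function in C_c^∞(0, 1).
Here u is smooth, so its weak derivative equals its classical derivative u'(x) = 1 - 2*x. Since v(x) = 2 - 4*x ≠ u'(x), v is NOT the weak derivative of u — the agreement for this single φ is a coincidence (the difference v − u' happens to be L²-orthogonal to this φ).


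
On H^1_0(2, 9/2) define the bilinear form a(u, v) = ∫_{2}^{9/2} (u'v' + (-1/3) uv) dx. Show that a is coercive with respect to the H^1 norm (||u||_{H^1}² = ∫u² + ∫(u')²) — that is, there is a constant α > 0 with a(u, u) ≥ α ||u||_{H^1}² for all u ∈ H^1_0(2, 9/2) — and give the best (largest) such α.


α = (-25 + 12*π^2)/(3*(25 + 4*π^2))

Coercivity of a(·,·) on H^1_0(2, 9/2) means a(u, u) ≥ α ||u||_{H^1}² for every u ∈ H^1_0.
The interval has length L = 5/2, and Poincaré/coercivity depend only on L. Here a(u, u) = ∫(u')² + (-1/3)·∫u².
Here c = -1/3 < 0 with |c| < (π/L)² = 4*π^2/25, so coercivity still holds. The condition a(u,u) ≥ α||u||_{H^1}² reads (1−α)∫(u')² ≥ (α−c)∫u². Any admissible α is ≤ 1 (rapidly oscillating u have ∫u²/∫(u')² → 0), and α = 1 would force 0 ≥ (1−c)∫u², impossible since c < 1; so 1−α > 0. By the sharp Poincaré inequality on H^1_0 of an interval of length L, ∫(u')² ≥ (π/L)²∫u² with equality for the first sine mode sin(π(x−x₀)/L) (x₀ the left endpoint), so the inequality holds for all u iff (1−α)(π/L)² ≥ α − c, i.e. α ≤ ((π/L)² + c)/((π/L)² + 1) = (1 + c(L/π)²)/(1 + (L/π)²). (Direct route, valid since c ≤ 0: Poincaré gives c∫u² ≥ c(L/π)²∫(u')², so a(u,u) ≥ (1 + c(L/π)²)∫(u')², while ||u||_{H^1}² ≤ (1 + (L/π)²)∫(u')²; dividing yields the same α.) With (π/L)² = 4*π^2/25 and c = -1/3, the largest admissible constant is α = ((π/L)² + c)/((π/L)² + 1).
Simplifying, α = (-25 + 12*π^2)/(3*(25 + 4*π^2)).


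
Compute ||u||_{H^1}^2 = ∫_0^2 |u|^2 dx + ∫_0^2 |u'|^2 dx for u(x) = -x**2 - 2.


||u||_{H^1}^2 = 536/15

The H^1 norm (squared) on an interval (0, L) is
  ||u||_{H^1}^2 = ∫_0^L u(x)^2 dx + ∫_0^L u'(x)^2 dx.
Compute u'(x) = -2*x.
Then u(x)^2 = x**4 + 4*x**2 + 4 and u'(x)^2 = 4*x**2.
Integrate each monomial from 0 to 2 using ∫_0^2 c·x^n dx = c·2^(n+1)/(n+1):
  ∫_0^2 u(x)^2 dx = ∫_0^2 (x^4 + 4*x^2 + 4) dx. Term by term:
    ∫_0^2 x^4 dx = 32/5;  ∫_0^2 4*x^2 dx = 32/3;  ∫_0^2 4 dx = 8.
  Sum: 32/5 + 32/3 + 8 = 376/15.
  ∫_0^2 u'(x)^2 dx = ∫_0^2 (4*x^2) dx. Term by term:
    ∫_0^2 4*x^2 dx = 32/3.
Adding: ||u||_{H^1}^2 = 376/15 + 32/3 = 536/15.


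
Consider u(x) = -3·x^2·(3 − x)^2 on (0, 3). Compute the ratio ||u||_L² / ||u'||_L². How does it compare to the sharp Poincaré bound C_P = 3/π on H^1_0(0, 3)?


||u||_L² / ||u'||_L² = sqrt(3)/2 < C_P = 3/π.

u(x) = -3·x^2·(3 − x)^2, so u'(x) = 6*x*(x*(3 - x) - (x - 3)^2).
u(x) = -3·x^2·(3 − x)^2 vanishes at x = 0 and x = 3, so u ∈ H^1_0(0, 3). Differentiate via the product rule and integrate the resulting polynomials term by term.
  ∫_0^3 u² dx = ∫_0^3 (9*x^8 - 108*x^7 + 486*x^6 - 972*x^5 + 729*x^4) dx. Term by term:
    ∫_0^3 9*x^8 dx = 19683;  ∫_0^3 -108*x^7 dx = -177147/2;  ∫_0^3 486*x^6 dx = 1062882/7;
    ∫_0^3 -972*x^5 dx = -118098;  ∫_0^3 729*x^4 dx = 177147/5.
  Sum: 19683 − 177147/2 + 1062882/7 − 118098 + 177147/5 = 19683/70.
  ∫_0^3 (u')² dx = ∫_0^3 (144*x^6 - 1296*x^5 + 4212*x^4 - 5832*x^3 + 2916*x^2) dx. Term by term:
    ∫_0^3 144*x^6 dx = 314928/7;  ∫_0^3 -1296*x^5 dx = -157464;  ∫_0^3 4212*x^4 dx = 1023516/5;
    ∫_0^3 -5832*x^3 dx = -118098;  ∫_0^3 2916*x^2 dx = 26244.
  Sum: 314928/7 − 157464 + 1023516/5 − 118098 + 26244 = 13122/35.
∫_0^3 u² dx = 19683/70, so ||u||_L² = 81*sqrt(210)/70.
∫_0^3 (u')² dx = 13122/35, so ||u'||_L² = 81*sqrt(70)/35.
Ratio ||u||_L² / ||u'||_L² = sqrt(3)/2.
Sharp Poincaré constant on H^1_0(0, 3) is C_P = L/π = 3/π, achieved by sin(π/3·x).
A polynomial bump cannot attain the sharp Poincaré constant (only the first sine eigenfunction does), so the ratio is strictly less than C_P, consistent with ||u||_L² ≤ C_P ||u'||_L².


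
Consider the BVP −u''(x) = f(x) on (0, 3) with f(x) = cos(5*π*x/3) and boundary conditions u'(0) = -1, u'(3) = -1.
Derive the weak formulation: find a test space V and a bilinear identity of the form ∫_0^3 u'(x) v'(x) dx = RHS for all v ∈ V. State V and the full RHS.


V = H^1(0, 3) (v unrestricted at boundary; u is determined up to an additive constant); weak form: ∫_0^3 u'v' dx = ∫_0^3 (cos(5*π*x/3)) v dx − v(3) + v(0) for all v ∈ V.

Multiply both sides by a test function v and integrate from 0 to 3:
  ∫_0^3 −u''(x) v(x) dx = ∫_0^3 f(x) v(x) dx.
Integrate the LHS by parts once:
  ∫_0^3 −u'' v dx = −[u'(x) v(x)]_0^3 + ∫_0^3 u'(x) v'(x) dx.
Thus ∫_0^3 u'(x) v'(x) dx = ∫_0^3 f(x) v(x) dx + [u'(x) v(x)]_0^3.
Choose V so that boundary terms are either known or forced to vanish.
u has inhomogeneous Neumann u'(0) = -1, u'(3) = -1. [u' v]_0^3 = (-1)·v(3) − (-1)·v(0) = − v(3) + v(0). Take V = H^1(0, 3); boundary term becomes part of RHS.
Weak formulation: find u (satisfying any essential BC) such that ∫_0^3 u'(x) v'(x) dx = ∫_0^3 f v dx − v(3) + v(0) for all v ∈ V (Neumann data are natural BCs: they enter the RHS as boundary terms).
Substituting f(x) = cos(5*π*x/3), the right-hand side is ∫_0^3 (cos(5*π*x/3)) v dx − v(3) + v(0).
Compatibility check (pure Neumann): taking v ≡ 1 ∈ V gives 0 = ∫_0^3 f dx + (-1) − (-1), i.e. ∫_0^3 f dx must equal u'(0) − u'(3) = 0. Indeed ∫_0^3 (cos(5*π*x/3)) dx = 0, so the data are compatible. The solution is then unique only up to an additive constant (fix it e.g. by requiring ∫_0^3 u dx = 0).
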